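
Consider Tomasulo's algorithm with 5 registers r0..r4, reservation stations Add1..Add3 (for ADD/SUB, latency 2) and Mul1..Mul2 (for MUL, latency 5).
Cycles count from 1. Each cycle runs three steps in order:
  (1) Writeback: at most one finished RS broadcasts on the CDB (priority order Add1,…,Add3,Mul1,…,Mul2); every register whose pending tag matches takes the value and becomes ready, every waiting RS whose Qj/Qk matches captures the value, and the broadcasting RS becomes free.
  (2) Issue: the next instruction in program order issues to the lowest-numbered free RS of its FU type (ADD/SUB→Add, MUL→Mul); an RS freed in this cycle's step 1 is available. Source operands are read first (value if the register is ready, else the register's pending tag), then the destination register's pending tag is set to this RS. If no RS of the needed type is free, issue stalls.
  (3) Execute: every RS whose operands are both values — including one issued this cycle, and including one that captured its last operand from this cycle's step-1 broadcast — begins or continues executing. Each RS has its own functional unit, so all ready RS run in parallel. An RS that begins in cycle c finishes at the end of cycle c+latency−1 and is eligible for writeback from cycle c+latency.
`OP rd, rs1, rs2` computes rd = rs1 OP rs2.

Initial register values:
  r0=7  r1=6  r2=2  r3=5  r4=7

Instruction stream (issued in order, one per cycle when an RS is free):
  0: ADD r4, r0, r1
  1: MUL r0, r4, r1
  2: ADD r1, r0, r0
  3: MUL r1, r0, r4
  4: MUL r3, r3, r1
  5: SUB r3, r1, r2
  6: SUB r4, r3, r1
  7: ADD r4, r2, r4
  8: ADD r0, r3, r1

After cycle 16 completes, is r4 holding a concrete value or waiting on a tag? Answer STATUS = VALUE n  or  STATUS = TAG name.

STATUS = TAG Add3

  c1: issue ADD r4<-Add1  regs: r0:7,r1:6,r2:2,r3:5,r4:Add1
  c2: issue MUL r0<-Mul1  regs: r0:Mul1,r1:6,r2:2,r3:5,r4:Add1
  c3: CDB Add1=13; issue ADD r1<-Add1  regs: r0:Mul1,r1:Add1,r2:2,r3:5,r4:13
  c4: issue MUL r1<-Mul2  regs: r0:Mul1,r1:Mul2,r2:2,r3:5,r4:13
  c5: stall  regs: r0:Mul1,r1:Mul2,r2:2,r3:5,r4:13
  c6: stall  regs: r0:Mul1,r1:Mul2,r2:2,r3:5,r4:13
  c7: stall  regs: r0:Mul1,r1:Mul2,r2:2,r3:5,r4:13
  c8: CDB Mul1=78; issue MUL r3<-Mul1  regs: r0:78,r1:Mul2,r2:2,r3:Mul1,r4:13
  c9: issue SUB r3<-Add2  regs: r0:78,r1:Mul2,r2:2,r3:Add2,r4:13
  c10: CDB Add1=156; issue SUB r4<-Add1  regs: r0:78,r1:Mul2,r2:2,r3:Add2,r4:Add1
  c11: issue ADD r4<-Add3  regs: r0:78,r1:Mul2,r2:2,r3:Add2,r4:Add3
  c12: stall  regs: r0:78,r1:Mul2,r2:2,r3:Add2,r4:Add3
  c13: CDB Mul2=1014; stall  regs: r0:78,r1:1014,r2:2,r3:Add2,r4:Add3
  c14: stall  regs: r0:78,r1:1014,r2:2,r3:Add2,r4:Add3
  c15: CDB Add2=1012; issue ADD r0<-Add2  regs: r0:Add2,r1:1014,r2:2,r3:1012,r4:Add3
  c16: -  regs: r0:Add2,r1:1014,r2:2,r3:1012,r4:Add3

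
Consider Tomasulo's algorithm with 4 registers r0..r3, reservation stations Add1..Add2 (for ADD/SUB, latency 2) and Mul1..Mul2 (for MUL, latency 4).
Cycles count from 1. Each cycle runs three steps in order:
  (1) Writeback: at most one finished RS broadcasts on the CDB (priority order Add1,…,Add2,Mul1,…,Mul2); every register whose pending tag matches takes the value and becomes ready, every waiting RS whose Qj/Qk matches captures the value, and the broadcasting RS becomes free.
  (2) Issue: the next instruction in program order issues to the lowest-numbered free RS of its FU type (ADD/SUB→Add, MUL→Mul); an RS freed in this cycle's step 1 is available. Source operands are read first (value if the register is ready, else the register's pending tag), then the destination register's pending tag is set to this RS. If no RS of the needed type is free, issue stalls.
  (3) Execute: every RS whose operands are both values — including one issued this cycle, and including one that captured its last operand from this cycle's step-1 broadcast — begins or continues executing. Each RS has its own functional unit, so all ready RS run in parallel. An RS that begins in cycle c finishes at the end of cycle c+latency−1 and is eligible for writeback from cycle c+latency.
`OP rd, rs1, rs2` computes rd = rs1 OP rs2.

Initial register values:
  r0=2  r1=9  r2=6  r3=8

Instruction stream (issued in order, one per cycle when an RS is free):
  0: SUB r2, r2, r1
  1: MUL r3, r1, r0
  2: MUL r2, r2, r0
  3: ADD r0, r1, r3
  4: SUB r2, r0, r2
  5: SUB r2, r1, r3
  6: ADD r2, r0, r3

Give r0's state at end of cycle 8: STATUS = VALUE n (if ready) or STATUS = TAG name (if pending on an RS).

STATUS = VALUE 27

  c1: issue SUB r2<-Add1  regs: r0:2,r1:9,r2:Add1,r3:8
  c2: issue MUL r3<-Mul1  regs: r0:2,r1:9,r2:Add1,r3:Mul1
  c3: CDB Add1=-3; issue MUL r2<-Mul2  regs: r0:2,r1:9,r2:Mul2,r3:Mul1
  c4: issue ADD r0<-Add1  regs: r0:Add1,r1:9,r2:Mul2,r3:Mul1
  c5: issue SUB r2<-Add2  regs: r0:Add1,r1:9,r2:Add2,r3:Mul1
  c6: CDB Mul1=18; stall  regs: r0:Add1,r1:9,r2:Add2,r3:18
  c7: CDB Mul2=-6; stall  regs: r0:Add1,r1:9,r2:Add2,r3:18
  c8: CDB Add1=27; issue SUB r2<-Add1  regs: r0:27,r1:9,r2:Add1,r3:18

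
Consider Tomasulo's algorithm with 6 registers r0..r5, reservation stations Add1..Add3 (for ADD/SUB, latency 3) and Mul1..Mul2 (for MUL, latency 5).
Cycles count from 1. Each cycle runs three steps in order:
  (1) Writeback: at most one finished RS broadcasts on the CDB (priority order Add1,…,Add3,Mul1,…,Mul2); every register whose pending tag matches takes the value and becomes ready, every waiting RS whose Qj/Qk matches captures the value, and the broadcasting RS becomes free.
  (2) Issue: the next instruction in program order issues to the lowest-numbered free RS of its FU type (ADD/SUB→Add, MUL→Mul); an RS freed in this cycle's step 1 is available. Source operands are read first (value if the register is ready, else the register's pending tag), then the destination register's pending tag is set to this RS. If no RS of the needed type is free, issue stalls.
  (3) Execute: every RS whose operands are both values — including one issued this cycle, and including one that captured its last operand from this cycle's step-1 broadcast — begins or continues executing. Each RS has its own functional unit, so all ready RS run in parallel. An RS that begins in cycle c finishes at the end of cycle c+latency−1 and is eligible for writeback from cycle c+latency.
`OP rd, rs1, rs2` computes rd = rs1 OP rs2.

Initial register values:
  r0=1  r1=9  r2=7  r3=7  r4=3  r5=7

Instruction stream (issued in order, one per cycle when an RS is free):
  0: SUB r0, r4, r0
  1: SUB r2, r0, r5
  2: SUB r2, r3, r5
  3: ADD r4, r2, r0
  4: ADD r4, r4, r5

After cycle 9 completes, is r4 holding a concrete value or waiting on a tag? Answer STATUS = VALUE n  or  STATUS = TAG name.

c1: issue SUB r0<-Add1 | r0:Add1,r1:9,r2:7,r3:7,r4:3,r5:7
c2: issue SUB r2<-Add2 | r0:Add1,r1:9,r2:Add2,r3:7,r4:3,r5:7
c3: issue SUB r2<-Add3 | r0:Add1,r1:9,r2:Add3,r3:7,r4:3,r5:7
c4: CDB Add1=2; issue ADD r4<-Add1 | r0:2,r1:9,r2:Add3,r3:7,r4:Add1,r5:7
c5: stall | r0:2,r1:9,r2:Add3,r3:7,r4:Add1,r5:7
c6: CDB Add3=0; issue ADD r4<-Add3 | r0:2,r1:9,r2:0,r3:7,r4:Add3,r5:7
c7: CDB Add2=-5 | r0:2,r1:9,r2:0,r3:7,r4:Add3,r5:7
c8: - | r0:2,r1:9,r2:0,r3:7,r4:Add3,r5:7
c9: CDB Add1=2 | r0:2,r1:9,r2:0,r3:7,r4:Add3,r5:7

STATUS = TAG Add3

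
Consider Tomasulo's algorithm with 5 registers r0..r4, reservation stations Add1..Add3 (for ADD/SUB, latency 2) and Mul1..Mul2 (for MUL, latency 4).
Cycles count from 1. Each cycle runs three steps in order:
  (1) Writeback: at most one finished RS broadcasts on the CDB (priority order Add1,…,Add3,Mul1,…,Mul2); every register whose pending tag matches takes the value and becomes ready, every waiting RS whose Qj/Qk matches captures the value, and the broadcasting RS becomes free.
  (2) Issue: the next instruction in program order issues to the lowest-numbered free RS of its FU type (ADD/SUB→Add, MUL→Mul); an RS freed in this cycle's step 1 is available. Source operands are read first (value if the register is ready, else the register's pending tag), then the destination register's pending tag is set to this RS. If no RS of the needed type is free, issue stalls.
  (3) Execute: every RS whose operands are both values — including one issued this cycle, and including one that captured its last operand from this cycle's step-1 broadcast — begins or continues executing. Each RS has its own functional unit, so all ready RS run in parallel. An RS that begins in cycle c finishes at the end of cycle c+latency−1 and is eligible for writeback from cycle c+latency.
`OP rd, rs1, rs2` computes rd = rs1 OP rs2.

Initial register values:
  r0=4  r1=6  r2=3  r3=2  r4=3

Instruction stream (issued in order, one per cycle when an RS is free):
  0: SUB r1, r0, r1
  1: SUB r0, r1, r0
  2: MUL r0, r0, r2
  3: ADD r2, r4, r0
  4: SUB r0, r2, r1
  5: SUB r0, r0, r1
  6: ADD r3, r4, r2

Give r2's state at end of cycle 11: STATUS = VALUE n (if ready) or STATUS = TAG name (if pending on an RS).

cycle 1: issue SUB r1<-Add1 // r0:4,r1:Add1,r2:3,r3:2,r4:3
cycle 2: issue SUB r0<-Add2 // r0:Add2,r1:Add1,r2:3,r3:2,r4:3
cycle 3: CDB Add1=-2; issue MUL r0<-Mul1 // r0:Mul1,r1:-2,r2:3,r3:2,r4:3
cycle 4: issue ADD r2<-Add1 // r0:Mul1,r1:-2,r2:Add1,r3:2,r4:3
cycle 5: CDB Add2=-6; issue SUB r0<-Add2 // r0:Add2,r1:-2,r2:Add1,r3:2,r4:3
cycle 6: issue SUB r0<-Add3 // r0:Add3,r1:-2,r2:Add1,r3:2,r4:3
cycle 7: stall // r0:Add3,r1:-2,r2:Add1,r3:2,r4:3
cycle 8: stall // r0:Add3,r1:-2,r2:Add1,r3:2,r4:3
cycle 9: CDB Mul1=-18; stall // r0:Add3,r1:-2,r2:Add1,r3:2,r4:3
cycle 10: stall // r0:Add3,r1:-2,r2:Add1,r3:2,r4:3
cycle 11: CDB Add1=-15; issue ADD r3<-Add1 // r0:Add3,r1:-2,r2:-15,r3:Add1,r4:3

STATUS = VALUE -15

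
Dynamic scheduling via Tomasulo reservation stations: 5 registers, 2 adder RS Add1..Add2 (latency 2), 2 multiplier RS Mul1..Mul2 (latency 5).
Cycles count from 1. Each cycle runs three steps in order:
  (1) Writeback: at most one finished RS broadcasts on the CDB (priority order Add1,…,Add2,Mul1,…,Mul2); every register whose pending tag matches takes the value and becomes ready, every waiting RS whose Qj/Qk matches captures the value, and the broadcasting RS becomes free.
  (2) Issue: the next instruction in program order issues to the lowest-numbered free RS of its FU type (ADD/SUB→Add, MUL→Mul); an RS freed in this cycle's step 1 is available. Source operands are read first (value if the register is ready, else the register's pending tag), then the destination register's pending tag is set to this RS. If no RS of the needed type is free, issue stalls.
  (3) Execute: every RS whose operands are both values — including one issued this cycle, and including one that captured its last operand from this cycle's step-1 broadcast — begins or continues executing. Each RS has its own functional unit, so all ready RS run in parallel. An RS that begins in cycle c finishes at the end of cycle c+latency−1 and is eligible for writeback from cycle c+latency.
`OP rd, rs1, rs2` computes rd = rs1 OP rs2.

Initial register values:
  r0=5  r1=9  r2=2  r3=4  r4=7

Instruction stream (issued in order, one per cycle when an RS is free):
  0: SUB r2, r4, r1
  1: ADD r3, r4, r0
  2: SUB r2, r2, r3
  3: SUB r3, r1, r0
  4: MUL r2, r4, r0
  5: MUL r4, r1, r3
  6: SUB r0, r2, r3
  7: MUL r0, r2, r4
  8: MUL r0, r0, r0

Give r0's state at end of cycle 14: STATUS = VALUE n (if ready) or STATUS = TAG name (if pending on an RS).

cycle 1: issue SUB r2<-Add1 // r0:5,r1:9,r2:Add1,r3:4,r4:7
cycle 2: issue ADD r3<-Add2 // r0:5,r1:9,r2:Add1,r3:Add2,r4:7
cycle 3: CDB Add1=-2; issue SUB r2<-Add1 // r0:5,r1:9,r2:Add1,r3:Add2,r4:7
cycle 4: CDB Add2=12; issue SUB r3<-Add2 // r0:5,r1:9,r2:Add1,r3:Add2,r4:7
cycle 5: issue MUL r2<-Mul1 // r0:5,r1:9,r2:Mul1,r3:Add2,r4:7
cycle 6: CDB Add1=-14; issue MUL r4<-Mul2 // r0:5,r1:9,r2:Mul1,r3:Add2,r4:Mul2
cycle 7: CDB Add2=4; issue SUB r0<-Add1 // r0:Add1,r1:9,r2:Mul1,r3:4,r4:Mul2
cycle 8: stall // r0:Add1,r1:9,r2:Mul1,r3:4,r4:Mul2
cycle 9: stall // r0:Add1,r1:9,r2:Mul1,r3:4,r4:Mul2
cycle 10: CDB Mul1=35; issue MUL r0<-Mul1 // r0:Mul1,r1:9,r2:35,r3:4,r4:Mul2
cycle 11: stall // r0:Mul1,r1:9,r2:35,r3:4,r4:Mul2
cycle 12: CDB Add1=31; stall // r0:Mul1,r1:9,r2:35,r3:4,r4:Mul2
cycle 13: CDB Mul2=36; issue MUL r0<-Mul2 // r0:Mul2,r1:9,r2:35,r3:4,r4:36
cycle 14: - // r0:Mul2,r1:9,r2:35,r3:4,r4:36

STATUS = TAG Mul2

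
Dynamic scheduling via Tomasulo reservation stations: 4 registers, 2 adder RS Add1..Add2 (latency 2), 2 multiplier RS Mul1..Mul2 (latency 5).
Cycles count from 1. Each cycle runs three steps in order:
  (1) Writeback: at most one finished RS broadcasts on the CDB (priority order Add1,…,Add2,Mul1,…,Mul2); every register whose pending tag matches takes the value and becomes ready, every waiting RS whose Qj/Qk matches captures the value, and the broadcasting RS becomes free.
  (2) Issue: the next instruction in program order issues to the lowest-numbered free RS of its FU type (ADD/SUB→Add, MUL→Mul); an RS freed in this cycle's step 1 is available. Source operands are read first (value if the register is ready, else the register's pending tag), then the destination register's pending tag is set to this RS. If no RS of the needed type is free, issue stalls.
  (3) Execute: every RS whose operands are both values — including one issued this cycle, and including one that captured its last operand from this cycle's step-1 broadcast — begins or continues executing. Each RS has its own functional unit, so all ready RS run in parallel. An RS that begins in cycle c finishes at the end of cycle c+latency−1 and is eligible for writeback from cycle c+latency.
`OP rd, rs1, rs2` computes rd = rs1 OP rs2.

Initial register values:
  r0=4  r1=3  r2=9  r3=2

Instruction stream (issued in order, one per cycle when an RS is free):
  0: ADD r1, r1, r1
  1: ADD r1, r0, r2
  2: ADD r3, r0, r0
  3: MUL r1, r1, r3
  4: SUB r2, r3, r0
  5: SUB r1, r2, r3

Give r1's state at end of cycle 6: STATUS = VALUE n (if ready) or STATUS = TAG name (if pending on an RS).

  c1: issue ADD r1<-Add1  regs: r0:4,r1:Add1,r2:9,r3:2
  c2: issue ADD r1<-Add2  regs: r0:4,r1:Add2,r2:9,r3:2
  c3: CDB Add1=6; issue ADD r3<-Add1  regs: r0:4,r1:Add2,r2:9,r3:Add1
  c4: CDB Add2=13; issue MUL r1<-Mul1  regs: r0:4,r1:Mul1,r2:9,r3:Add1
  c5: CDB Add1=8; issue SUB r2<-Add1  regs: r0:4,r1:Mul1,r2:Add1,r3:8
  c6: issue SUB r1<-Add2  regs: r0:4,r1:Add2,r2:Add1,r3:8

STATUS = TAG Add2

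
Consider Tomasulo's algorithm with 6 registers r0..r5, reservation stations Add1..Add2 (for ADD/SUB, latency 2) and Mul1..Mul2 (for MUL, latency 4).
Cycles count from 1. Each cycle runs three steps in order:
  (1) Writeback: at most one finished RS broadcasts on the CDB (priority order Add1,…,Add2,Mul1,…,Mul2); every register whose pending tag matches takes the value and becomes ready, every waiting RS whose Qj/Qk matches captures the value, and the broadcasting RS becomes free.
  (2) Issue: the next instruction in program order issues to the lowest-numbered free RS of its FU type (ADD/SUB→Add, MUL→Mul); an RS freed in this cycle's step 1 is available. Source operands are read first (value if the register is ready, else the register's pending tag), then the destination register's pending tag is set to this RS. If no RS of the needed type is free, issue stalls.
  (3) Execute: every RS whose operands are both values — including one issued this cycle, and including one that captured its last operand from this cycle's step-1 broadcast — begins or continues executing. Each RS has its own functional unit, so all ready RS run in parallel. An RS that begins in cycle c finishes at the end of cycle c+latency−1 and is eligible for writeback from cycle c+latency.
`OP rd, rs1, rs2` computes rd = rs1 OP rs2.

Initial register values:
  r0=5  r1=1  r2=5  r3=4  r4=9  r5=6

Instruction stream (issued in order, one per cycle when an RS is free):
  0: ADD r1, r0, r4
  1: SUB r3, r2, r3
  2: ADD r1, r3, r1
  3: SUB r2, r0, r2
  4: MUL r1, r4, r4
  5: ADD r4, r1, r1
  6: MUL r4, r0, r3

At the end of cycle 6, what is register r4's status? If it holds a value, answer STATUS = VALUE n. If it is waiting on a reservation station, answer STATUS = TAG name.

STATUS = TAG Add1

  c1: issue ADD r1<-Add1  regs: r0:5,r1:Add1,r2:5,r3:4,r4:9,r5:6
  c2: issue SUB r3<-Add2  regs: r0:5,r1:Add1,r2:5,r3:Add2,r4:9,r5:6
  c3: CDB Add1=14; issue ADD r1<-Add1  regs: r0:5,r1:Add1,r2:5,r3:Add2,r4:9,r5:6
  c4: CDB Add2=1; issue SUB r2<-Add2  regs: r0:5,r1:Add1,r2:Add2,r3:1,r4:9,r5:6
  c5: issue MUL r1<-Mul1  regs: r0:5,r1:Mul1,r2:Add2,r3:1,r4:9,r5:6
  c6: CDB Add1=15; issue ADD r4<-Add1  regs: r0:5,r1:Mul1,r2:Add2,r3:1,r4:Add1,r5:6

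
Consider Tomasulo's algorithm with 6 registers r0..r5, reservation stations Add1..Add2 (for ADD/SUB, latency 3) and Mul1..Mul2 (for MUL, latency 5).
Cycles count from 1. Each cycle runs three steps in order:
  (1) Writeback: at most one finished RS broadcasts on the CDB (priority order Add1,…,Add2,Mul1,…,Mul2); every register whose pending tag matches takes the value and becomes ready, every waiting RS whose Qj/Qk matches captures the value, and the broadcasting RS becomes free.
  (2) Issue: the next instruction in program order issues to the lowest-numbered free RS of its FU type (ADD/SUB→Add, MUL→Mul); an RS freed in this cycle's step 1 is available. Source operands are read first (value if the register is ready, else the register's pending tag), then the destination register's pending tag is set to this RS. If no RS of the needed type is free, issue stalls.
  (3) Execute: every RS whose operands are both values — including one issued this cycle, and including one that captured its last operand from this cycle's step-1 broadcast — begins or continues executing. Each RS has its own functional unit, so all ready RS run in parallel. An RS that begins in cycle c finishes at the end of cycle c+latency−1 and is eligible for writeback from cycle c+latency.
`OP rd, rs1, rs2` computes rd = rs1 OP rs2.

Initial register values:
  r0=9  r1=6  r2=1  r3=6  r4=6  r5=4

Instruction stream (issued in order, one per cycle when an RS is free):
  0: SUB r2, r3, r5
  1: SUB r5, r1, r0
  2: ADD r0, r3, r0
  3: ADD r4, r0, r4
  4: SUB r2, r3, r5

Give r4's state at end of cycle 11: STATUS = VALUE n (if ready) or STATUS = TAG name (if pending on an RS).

STATUS = VALUE 21

c1: issue SUB r2<-Add1 | r0:9,r1:6,r2:Add1,r3:6,r4:6,r5:4
c2: issue SUB r5<-Add2 | r0:9,r1:6,r2:Add1,r3:6,r4:6,r5:Add2
c3: stall | r0:9,r1:6,r2:Add1,r3:6,r4:6,r5:Add2
c4: CDB Add1=2; issue ADD r0<-Add1 | r0:Add1,r1:6,r2:2,r3:6,r4:6,r5:Add2
c5: CDB Add2=-3; issue ADD r4<-Add2 | r0:Add1,r1:6,r2:2,r3:6,r4:Add2,r5:-3
c6: stall | r0:Add1,r1:6,r2:2,r3:6,r4:Add2,r5:-3
c7: CDB Add1=15; issue SUB r2<-Add1 | r0:15,r1:6,r2:Add1,r3:6,r4:Add2,r5:-3
c8: - | r0:15,r1:6,r2:Add1,r3:6,r4:Add2,r5:-3
c9: - | r0:15,r1:6,r2:Add1,r3:6,r4:Add2,r5:-3
c10: CDB Add1=9 | r0:15,r1:6,r2:9,r3:6,r4:Add2,r5:-3
c11: CDB Add2=21 | r0:15,r1:6,r2:9,r3:6,r4:21,r5:-3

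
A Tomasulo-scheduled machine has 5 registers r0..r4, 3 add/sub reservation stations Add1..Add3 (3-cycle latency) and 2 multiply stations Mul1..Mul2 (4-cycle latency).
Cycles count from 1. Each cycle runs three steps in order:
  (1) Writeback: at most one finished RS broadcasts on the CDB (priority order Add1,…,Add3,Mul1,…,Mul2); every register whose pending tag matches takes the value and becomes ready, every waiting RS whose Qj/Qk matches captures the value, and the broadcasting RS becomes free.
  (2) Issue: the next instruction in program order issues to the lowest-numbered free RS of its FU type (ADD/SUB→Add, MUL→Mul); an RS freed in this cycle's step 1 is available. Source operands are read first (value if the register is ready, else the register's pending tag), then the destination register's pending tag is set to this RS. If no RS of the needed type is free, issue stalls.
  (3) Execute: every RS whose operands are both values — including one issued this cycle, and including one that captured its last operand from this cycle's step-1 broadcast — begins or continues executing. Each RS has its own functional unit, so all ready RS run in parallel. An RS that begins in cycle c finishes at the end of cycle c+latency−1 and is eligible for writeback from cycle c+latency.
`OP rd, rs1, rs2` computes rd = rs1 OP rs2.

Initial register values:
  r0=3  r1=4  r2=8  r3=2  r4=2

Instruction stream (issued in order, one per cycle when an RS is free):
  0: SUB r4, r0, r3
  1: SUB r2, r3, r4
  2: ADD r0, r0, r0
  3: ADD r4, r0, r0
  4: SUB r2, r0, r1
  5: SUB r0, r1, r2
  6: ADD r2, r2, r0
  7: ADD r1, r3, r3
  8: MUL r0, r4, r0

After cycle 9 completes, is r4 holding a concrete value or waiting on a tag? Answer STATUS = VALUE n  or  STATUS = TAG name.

STATUS = VALUE 12

  c1: issue SUB r4<-Add1  regs: r0:3,r1:4,r2:8,r3:2,r4:Add1
  c2: issue SUB r2<-Add2  regs: r0:3,r1:4,r2:Add2,r3:2,r4:Add1
  c3: issue ADD r0<-Add3  regs: r0:Add3,r1:4,r2:Add2,r3:2,r4:Add1
  c4: CDB Add1=1; issue ADD r4<-Add1  regs: r0:Add3,r1:4,r2:Add2,r3:2,r4:Add1
  c5: stall  regs: r0:Add3,r1:4,r2:Add2,r3:2,r4:Add1
  c6: CDB Add3=6; issue SUB r2<-Add3  regs: r0:6,r1:4,r2:Add3,r3:2,r4:Add1
  c7: CDB Add2=1; issue SUB r0<-Add2  regs: r0:Add2,r1:4,r2:Add3,r3:2,r4:Add1
  c8: stall  regs: r0:Add2,r1:4,r2:Add3,r3:2,r4:Add1
  c9: CDB Add1=12; issue ADD r2<-Add1  regs: r0:Add2,r1:4,r2:Add1,r3:2,r4:12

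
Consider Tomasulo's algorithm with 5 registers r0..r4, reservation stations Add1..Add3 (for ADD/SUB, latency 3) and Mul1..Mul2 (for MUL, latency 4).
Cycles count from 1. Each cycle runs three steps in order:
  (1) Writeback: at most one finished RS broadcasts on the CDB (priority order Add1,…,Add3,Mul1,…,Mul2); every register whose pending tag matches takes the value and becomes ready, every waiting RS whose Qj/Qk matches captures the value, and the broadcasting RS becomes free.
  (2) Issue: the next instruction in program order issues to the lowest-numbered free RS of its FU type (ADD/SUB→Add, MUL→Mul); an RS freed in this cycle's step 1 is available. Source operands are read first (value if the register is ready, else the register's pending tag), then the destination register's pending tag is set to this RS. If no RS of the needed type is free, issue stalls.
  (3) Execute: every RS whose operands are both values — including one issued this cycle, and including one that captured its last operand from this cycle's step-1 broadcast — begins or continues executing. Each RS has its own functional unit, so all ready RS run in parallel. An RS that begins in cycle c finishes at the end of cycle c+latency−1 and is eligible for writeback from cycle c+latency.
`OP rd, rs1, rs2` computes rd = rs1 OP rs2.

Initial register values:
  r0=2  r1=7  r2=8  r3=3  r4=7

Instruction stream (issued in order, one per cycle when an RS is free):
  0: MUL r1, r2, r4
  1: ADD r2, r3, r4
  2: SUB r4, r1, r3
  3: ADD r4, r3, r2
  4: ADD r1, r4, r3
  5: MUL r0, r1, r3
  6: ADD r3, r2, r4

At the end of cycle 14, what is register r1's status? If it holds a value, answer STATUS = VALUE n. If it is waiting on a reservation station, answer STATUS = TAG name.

STATUS = VALUE 16

c1: issue MUL r1<-Mul1 | r0:2,r1:Mul1,r2:8,r3:3,r4:7
c2: issue ADD r2<-Add1 | r0:2,r1:Mul1,r2:Add1,r3:3,r4:7
c3: issue SUB r4<-Add2 | r0:2,r1:Mul1,r2:Add1,r3:3,r4:Add2
c4: issue ADD r4<-Add3 | r0:2,r1:Mul1,r2:Add1,r3:3,r4:Add3
c5: CDB Add1=10; issue ADD r1<-Add1 | r0:2,r1:Add1,r2:10,r3:3,r4:Add3
c6: CDB Mul1=56; issue MUL r0<-Mul1 | r0:Mul1,r1:Add1,r2:10,r3:3,r4:Add3
c7: stall | r0:Mul1,r1:Add1,r2:10,r3:3,r4:Add3
c8: CDB Add3=13; issue ADD r3<-Add3 | r0:Mul1,r1:Add1,r2:10,r3:Add3,r4:13
c9: CDB Add2=53 | r0:Mul1,r1:Add1,r2:10,r3:Add3,r4:13
c10: - | r0:Mul1,r1:Add1,r2:10,r3:Add3,r4:13
c11: CDB Add1=16 | r0:Mul1,r1:16,r2:10,r3:Add3,r4:13
c12: CDB Add3=23 | r0:Mul1,r1:16,r2:10,r3:23,r4:13
c13: - | r0:Mul1,r1:16,r2:10,r3:23,r4:13
c14: - | r0:Mul1,r1:16,r2:10,r3:23,r4:13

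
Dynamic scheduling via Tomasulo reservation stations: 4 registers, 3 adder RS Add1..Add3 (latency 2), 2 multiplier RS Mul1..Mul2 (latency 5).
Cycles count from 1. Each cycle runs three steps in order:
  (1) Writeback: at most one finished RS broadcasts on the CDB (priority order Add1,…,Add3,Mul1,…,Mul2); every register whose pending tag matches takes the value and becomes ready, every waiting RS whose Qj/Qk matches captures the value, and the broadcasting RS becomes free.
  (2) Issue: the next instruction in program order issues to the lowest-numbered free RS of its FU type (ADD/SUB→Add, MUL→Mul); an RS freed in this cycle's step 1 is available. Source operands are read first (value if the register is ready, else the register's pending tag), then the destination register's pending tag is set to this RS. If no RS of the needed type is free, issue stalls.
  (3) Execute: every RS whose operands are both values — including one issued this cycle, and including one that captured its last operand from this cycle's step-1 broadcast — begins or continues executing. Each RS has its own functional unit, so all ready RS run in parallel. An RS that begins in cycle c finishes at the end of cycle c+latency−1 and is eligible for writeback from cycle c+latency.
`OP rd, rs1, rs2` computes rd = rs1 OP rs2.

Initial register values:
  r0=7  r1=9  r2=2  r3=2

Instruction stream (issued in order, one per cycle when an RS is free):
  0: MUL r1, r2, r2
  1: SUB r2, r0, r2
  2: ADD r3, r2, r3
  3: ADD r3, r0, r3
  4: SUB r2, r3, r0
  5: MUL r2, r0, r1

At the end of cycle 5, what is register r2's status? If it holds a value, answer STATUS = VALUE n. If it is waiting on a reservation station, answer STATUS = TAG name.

c1: issue MUL r1<-Mul1 | r0:7,r1:Mul1,r2:2,r3:2
c2: issue SUB r2<-Add1 | r0:7,r1:Mul1,r2:Add1,r3:2
c3: issue ADD r3<-Add2 | r0:7,r1:Mul1,r2:Add1,r3:Add2
c4: CDB Add1=5; issue ADD r3<-Add1 | r0:7,r1:Mul1,r2:5,r3:Add1
c5: issue SUB r2<-Add3 | r0:7,r1:Mul1,r2:Add3,r3:Add1

STATUS = TAG Add3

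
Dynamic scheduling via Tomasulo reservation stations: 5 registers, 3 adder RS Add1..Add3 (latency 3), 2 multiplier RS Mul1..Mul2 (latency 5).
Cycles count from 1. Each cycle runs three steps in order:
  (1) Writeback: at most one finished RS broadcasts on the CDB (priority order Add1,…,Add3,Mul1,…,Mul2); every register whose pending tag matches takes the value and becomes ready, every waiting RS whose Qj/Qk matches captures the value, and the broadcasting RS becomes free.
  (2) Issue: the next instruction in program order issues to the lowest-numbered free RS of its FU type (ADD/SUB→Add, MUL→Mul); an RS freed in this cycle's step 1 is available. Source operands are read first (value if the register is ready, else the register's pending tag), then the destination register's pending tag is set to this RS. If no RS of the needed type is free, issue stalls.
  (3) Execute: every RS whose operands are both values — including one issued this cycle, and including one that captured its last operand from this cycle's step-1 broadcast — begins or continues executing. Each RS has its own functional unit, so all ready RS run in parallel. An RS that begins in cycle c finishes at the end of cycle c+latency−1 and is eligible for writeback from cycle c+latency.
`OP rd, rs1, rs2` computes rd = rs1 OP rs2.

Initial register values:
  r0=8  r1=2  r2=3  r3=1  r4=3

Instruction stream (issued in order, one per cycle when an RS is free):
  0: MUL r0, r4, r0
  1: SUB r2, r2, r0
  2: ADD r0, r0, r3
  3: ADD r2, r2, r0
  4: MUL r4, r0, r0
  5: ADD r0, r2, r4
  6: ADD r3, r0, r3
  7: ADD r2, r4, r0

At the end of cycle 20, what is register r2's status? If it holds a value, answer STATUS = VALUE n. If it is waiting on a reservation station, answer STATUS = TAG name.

  c1: issue MUL r0<-Mul1  regs: r0:Mul1,r1:2,r2:3,r3:1,r4:3
  c2: issue SUB r2<-Add1  regs: r0:Mul1,r1:2,r2:Add1,r3:1,r4:3
  c3: issue ADD r0<-Add2  regs: r0:Add2,r1:2,r2:Add1,r3:1,r4:3
  c4: issue ADD r2<-Add3  regs: r0:Add2,r1:2,r2:Add3,r3:1,r4:3
  c5: issue MUL r4<-Mul2  regs: r0:Add2,r1:2,r2:Add3,r3:1,r4:Mul2
  c6: CDB Mul1=24; stall  regs: r0:Add2,r1:2,r2:Add3,r3:1,r4:Mul2
  c7: stall  regs: r0:Add2,r1:2,r2:Add3,r3:1,r4:Mul2
  c8: stall  regs: r0:Add2,r1:2,r2:Add3,r3:1,r4:Mul2
  c9: CDB Add1=-21; issue ADD r0<-Add1  regs: r0:Add1,r1:2,r2:Add3,r3:1,r4:Mul2
  c10: CDB Add2=25; issue ADD r3<-Add2  regs: r0:Add1,r1:2,r2:Add3,r3:Add2,r4:Mul2
  c11: stall  regs: r0:Add1,r1:2,r2:Add3,r3:Add2,r4:Mul2
  c12: stall  regs: r0:Add1,r1:2,r2:Add3,r3:Add2,r4:Mul2
  c13: CDB Add3=4; issue ADD r2<-Add3  regs: r0:Add1,r1:2,r2:Add3,r3:Add2,r4:Mul2
  c14: -  regs: r0:Add1,r1:2,r2:Add3,r3:Add2,r4:Mul2
  c15: CDB Mul2=625  regs: r0:Add1,r1:2,r2:Add3,r3:Add2,r4:625
  c16: -  regs: r0:Add1,r1:2,r2:Add3,r3:Add2,r4:625
  c17: -  regs: r0:Add1,r1:2,r2:Add3,r3:Add2,r4:625
  c18: CDB Add1=629  regs: r0:629,r1:2,r2:Add3,r3:Add2,r4:625
  c19: -  regs: r0:629,r1:2,r2:Add3,r3:Add2,r4:625
  c20: -  regs: r0:629,r1:2,r2:Add3,r3:Add2,r4:625

STATUS = TAG Add3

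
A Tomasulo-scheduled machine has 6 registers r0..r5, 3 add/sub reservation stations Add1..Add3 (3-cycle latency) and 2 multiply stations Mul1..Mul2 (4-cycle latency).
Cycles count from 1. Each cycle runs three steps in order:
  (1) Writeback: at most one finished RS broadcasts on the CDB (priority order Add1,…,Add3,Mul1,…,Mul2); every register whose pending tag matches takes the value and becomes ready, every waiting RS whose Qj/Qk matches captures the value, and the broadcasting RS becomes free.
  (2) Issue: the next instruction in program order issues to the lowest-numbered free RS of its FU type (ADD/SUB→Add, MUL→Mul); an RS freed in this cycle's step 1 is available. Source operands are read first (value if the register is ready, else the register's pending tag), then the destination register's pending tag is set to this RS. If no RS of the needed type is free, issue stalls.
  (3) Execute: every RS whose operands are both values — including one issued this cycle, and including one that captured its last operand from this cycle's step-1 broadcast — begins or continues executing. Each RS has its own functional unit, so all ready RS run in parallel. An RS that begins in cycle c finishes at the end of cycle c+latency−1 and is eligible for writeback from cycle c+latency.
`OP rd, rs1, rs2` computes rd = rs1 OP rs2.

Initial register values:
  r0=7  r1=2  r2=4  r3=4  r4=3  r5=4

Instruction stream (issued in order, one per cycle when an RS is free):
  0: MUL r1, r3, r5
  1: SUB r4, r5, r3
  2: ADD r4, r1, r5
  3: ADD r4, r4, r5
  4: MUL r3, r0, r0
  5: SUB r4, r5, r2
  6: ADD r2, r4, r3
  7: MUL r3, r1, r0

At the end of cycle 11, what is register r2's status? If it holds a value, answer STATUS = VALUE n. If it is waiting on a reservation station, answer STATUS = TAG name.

c1: issue MUL r1<-Mul1 | r0:7,r1:Mul1,r2:4,r3:4,r4:3,r5:4
c2: issue SUB r4<-Add1 | r0:7,r1:Mul1,r2:4,r3:4,r4:Add1,r5:4
c3: issue ADD r4<-Add2 | r0:7,r1:Mul1,r2:4,r3:4,r4:Add2,r5:4
c4: issue ADD r4<-Add3 | r0:7,r1:Mul1,r2:4,r3:4,r4:Add3,r5:4
c5: CDB Add1=0; issue MUL r3<-Mul2 | r0:7,r1:Mul1,r2:4,r3:Mul2,r4:Add3,r5:4
c6: CDB Mul1=16; issue SUB r4<-Add1 | r0:7,r1:16,r2:4,r3:Mul2,r4:Add1,r5:4
c7: stall | r0:7,r1:16,r2:4,r3:Mul2,r4:Add1,r5:4
c8: stall | r0:7,r1:16,r2:4,r3:Mul2,r4:Add1,r5:4
c9: CDB Add1=0; issue ADD r2<-Add1 | r0:7,r1:16,r2:Add1,r3:Mul2,r4:0,r5:4
c10: CDB Add2=20; issue MUL r3<-Mul1 | r0:7,r1:16,r2:Add1,r3:Mul1,r4:0,r5:4
c11: CDB Mul2=49 | r0:7,r1:16,r2:Add1,r3:Mul1,r4:0,r5:4

STATUS = TAG Add1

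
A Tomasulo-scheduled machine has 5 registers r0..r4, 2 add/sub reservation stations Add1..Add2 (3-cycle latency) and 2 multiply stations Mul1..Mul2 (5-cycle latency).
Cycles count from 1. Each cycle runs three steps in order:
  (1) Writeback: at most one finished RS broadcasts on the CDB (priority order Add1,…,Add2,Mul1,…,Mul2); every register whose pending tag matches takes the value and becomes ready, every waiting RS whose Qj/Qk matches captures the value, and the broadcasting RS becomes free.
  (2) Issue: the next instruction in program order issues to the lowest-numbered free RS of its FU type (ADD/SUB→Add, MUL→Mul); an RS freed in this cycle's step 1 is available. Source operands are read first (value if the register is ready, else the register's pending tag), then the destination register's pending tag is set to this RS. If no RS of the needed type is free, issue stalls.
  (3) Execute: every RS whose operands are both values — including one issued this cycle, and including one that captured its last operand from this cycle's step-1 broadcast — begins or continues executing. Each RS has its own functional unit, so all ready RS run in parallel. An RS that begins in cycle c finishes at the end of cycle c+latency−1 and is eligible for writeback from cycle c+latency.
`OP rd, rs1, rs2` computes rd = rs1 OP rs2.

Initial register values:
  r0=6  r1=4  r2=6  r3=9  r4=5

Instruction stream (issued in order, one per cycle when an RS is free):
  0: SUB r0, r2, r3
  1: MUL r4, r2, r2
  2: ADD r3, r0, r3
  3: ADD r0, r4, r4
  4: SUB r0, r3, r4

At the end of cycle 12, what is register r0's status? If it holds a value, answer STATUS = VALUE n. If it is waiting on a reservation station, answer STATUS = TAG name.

  c1: issue SUB r0<-Add1  regs: r0:Add1,r1:4,r2:6,r3:9,r4:5
  c2: issue MUL r4<-Mul1  regs: r0:Add1,r1:4,r2:6,r3:9,r4:Mul1
  c3: issue ADD r3<-Add2  regs: r0:Add1,r1:4,r2:6,r3:Add2,r4:Mul1
  c4: CDB Add1=-3; issue ADD r0<-Add1  regs: r0:Add1,r1:4,r2:6,r3:Add2,r4:Mul1
  c5: stall  regs: r0:Add1,r1:4,r2:6,r3:Add2,r4:Mul1
  c6: stall  regs: r0:Add1,r1:4,r2:6,r3:Add2,r4:Mul1
  c7: CDB Add2=6; issue SUB r0<-Add2  regs: r0:Add2,r1:4,r2:6,r3:6,r4:Mul1
  c8: CDB Mul1=36  regs: r0:Add2,r1:4,r2:6,r3:6,r4:36
  c9: -  regs: r0:Add2,r1:4,r2:6,r3:6,r4:36
  c10: -  regs: r0:Add2,r1:4,r2:6,r3:6,r4:36
  c11: CDB Add1=72  regs: r0:Add2,r1:4,r2:6,r3:6,r4:36
  c12: CDB Add2=-30  regs: r0:-30,r1:4,r2:6,r3:6,r4:36

STATUS = VALUE -30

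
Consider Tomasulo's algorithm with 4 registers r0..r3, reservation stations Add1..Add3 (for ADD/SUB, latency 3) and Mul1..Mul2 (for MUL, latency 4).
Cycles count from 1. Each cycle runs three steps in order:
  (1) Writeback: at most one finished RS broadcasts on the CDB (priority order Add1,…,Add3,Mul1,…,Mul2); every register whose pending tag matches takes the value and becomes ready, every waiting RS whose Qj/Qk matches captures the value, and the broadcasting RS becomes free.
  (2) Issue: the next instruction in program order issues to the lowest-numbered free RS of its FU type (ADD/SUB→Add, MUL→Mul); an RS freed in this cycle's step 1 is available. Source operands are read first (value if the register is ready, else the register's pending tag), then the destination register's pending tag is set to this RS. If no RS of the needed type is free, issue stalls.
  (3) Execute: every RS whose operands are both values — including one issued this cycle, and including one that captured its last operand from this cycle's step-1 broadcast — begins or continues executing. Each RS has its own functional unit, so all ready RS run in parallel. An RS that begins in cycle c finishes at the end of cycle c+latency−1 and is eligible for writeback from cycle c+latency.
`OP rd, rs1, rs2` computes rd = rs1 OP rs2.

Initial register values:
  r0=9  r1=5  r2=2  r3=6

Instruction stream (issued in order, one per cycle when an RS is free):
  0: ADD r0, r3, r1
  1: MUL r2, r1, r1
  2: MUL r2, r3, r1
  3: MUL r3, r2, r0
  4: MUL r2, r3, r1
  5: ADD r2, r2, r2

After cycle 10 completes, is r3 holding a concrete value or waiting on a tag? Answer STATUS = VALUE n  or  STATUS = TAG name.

STATUS = TAG Mul1

c1: issue ADD r0<-Add1 | r0:Add1,r1:5,r2:2,r3:6
c2: issue MUL r2<-Mul1 | r0:Add1,r1:5,r2:Mul1,r3:6
c3: issue MUL r2<-Mul2 | r0:Add1,r1:5,r2:Mul2,r3:6
c4: CDB Add1=11; stall | r0:11,r1:5,r2:Mul2,r3:6
c5: stall | r0:11,r1:5,r2:Mul2,r3:6
c6: CDB Mul1=25; issue MUL r3<-Mul1 | r0:11,r1:5,r2:Mul2,r3:Mul1
c7: CDB Mul2=30; issue MUL r2<-Mul2 | r0:11,r1:5,r2:Mul2,r3:Mul1
c8: issue ADD r2<-Add1 | r0:11,r1:5,r2:Add1,r3:Mul1
c9: - | r0:11,r1:5,r2:Add1,r3:Mul1
c10: - | r0:11,r1:5,r2:Add1,r3:Mul1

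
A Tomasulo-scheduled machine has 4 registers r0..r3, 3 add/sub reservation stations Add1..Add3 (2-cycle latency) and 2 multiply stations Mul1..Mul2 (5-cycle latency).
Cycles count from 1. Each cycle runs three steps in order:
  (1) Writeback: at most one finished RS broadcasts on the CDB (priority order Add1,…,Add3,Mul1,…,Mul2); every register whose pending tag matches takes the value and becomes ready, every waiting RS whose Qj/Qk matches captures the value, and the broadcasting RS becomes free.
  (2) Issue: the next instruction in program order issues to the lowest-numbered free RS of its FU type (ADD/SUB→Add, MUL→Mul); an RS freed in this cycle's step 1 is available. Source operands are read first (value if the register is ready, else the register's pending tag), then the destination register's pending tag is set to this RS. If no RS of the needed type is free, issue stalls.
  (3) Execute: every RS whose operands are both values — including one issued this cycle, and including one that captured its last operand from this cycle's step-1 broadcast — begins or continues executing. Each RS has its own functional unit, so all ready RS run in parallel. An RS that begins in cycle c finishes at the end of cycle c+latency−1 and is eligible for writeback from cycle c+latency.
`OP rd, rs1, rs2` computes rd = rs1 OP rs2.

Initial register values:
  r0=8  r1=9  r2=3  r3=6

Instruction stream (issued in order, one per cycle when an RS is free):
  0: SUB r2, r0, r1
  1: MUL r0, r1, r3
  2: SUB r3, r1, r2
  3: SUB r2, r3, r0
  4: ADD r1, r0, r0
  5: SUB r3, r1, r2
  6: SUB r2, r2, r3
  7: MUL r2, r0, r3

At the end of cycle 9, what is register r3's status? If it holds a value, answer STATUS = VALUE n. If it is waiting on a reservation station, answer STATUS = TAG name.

cycle 1: issue SUB r2<-Add1 // r0:8,r1:9,r2:Add1,r3:6
cycle 2: issue MUL r0<-Mul1 // r0:Mul1,r1:9,r2:Add1,r3:6
cycle 3: CDB Add1=-1; issue SUB r3<-Add1 // r0:Mul1,r1:9,r2:-1,r3:Add1
cycle 4: issue SUB r2<-Add2 // r0:Mul1,r1:9,r2:Add2,r3:Add1
cycle 5: CDB Add1=10; issue ADD r1<-Add1 // r0:Mul1,r1:Add1,r2:Add2,r3:10
cycle 6: issue SUB r3<-Add3 // r0:Mul1,r1:Add1,r2:Add2,r3:Add3
cycle 7: CDB Mul1=54; stall // r0:54,r1:Add1,r2:Add2,r3:Add3
cycle 8: stall // r0:54,r1:Add1,r2:Add2,r3:Add3
cycle 9: CDB Add1=108; issue SUB r2<-Add1 // r0:54,r1:108,r2:Add1,r3:Add3

STATUS = TAG Add3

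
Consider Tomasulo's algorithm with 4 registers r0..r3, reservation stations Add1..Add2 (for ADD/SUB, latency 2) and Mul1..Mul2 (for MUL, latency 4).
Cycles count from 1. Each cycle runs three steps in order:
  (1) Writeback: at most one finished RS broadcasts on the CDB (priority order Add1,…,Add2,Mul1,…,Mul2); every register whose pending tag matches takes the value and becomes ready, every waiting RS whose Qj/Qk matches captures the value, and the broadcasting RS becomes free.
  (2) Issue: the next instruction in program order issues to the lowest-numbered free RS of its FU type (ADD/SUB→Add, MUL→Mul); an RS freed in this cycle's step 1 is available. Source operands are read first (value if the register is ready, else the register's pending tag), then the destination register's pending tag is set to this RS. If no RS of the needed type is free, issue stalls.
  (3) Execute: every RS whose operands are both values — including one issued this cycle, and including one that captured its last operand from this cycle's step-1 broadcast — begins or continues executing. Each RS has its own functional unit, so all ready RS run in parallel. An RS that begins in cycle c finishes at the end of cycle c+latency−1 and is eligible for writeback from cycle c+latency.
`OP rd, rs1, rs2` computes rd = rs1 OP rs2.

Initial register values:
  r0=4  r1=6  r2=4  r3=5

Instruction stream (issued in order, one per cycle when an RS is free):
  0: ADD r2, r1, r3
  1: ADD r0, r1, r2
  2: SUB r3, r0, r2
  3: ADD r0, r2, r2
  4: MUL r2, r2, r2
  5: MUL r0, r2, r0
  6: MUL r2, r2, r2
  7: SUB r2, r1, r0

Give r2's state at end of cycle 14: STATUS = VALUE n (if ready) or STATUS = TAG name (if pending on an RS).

  c1: issue ADD r2<-Add1  regs: r0:4,r1:6,r2:Add1,r3:5
  c2: issue ADD r0<-Add2  regs: r0:Add2,r1:6,r2:Add1,r3:5
  c3: CDB Add1=11; issue SUB r3<-Add1  regs: r0:Add2,r1:6,r2:11,r3:Add1
  c4: stall  regs: r0:Add2,r1:6,r2:11,r3:Add1
  c5: CDB Add2=17; issue ADD r0<-Add2  regs: r0:Add2,r1:6,r2:11,r3:Add1
  c6: issue MUL r2<-Mul1  regs: r0:Add2,r1:6,r2:Mul1,r3:Add1
  c7: CDB Add1=6; issue MUL r0<-Mul2  regs: r0:Mul2,r1:6,r2:Mul1,r3:6
  c8: CDB Add2=22; stall  regs: r0:Mul2,r1:6,r2:Mul1,r3:6
  c9: stall  regs: r0:Mul2,r1:6,r2:Mul1,r3:6
  c10: CDB Mul1=121; issue MUL r2<-Mul1  regs: r0:Mul2,r1:6,r2:Mul1,r3:6
  c11: issue SUB r2<-Add1  regs: r0:Mul2,r1:6,r2:Add1,r3:6
  c12: -  regs: r0:Mul2,r1:6,r2:Add1,r3:6
  c13: -  regs: r0:Mul2,r1:6,r2:Add1,r3:6
  c14: CDB Mul1=14641  regs: r0:Mul2,r1:6,r2:Add1,r3:6

STATUS = TAG Add1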